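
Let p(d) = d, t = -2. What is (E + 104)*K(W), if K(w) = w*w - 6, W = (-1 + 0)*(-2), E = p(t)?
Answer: -204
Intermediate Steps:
E = -2
W = 2 (W = -1*(-2) = 2)
K(w) = -6 + w**2 (K(w) = w**2 - 6 = -6 + w**2)
(E + 104)*K(W) = (-2 + 104)*(-6 + 2**2) = 102*(-6 + 4) = 102*(-2) = -204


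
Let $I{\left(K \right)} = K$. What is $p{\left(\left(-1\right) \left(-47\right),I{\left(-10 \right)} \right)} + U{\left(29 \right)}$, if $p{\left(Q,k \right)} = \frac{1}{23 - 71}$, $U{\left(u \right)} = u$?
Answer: $\frac{1391}{48} \approx 28.979$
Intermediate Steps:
$p{\left(Q,k \right)} = - \frac{1}{48}$ ($p{\left(Q,k \right)} = \frac{1}{-48} = - \frac{1}{48}$)
$p{\left(\left(-1\right) \left(-47\right),I{\left(-10 \right)} \right)} + U{\left(29 \right)} = - \frac{1}{48} + 29 = \frac{1391}{48}$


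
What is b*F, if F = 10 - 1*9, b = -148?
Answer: -148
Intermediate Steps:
F = 1 (F = 10 - 9 = 1)
b*F = -148*1 = -148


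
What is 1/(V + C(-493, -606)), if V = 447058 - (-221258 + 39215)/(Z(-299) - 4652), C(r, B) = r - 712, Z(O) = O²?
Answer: 84749/37785777940 ≈ 2.2429e-6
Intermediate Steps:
C(r, B) = -712 + r
V = 37887900485/84749 (V = 447058 - (-221258 + 39215)/((-299)² - 4652) = 447058 - (-182043)/(89401 - 4652) = 447058 - (-182043)/84749 = 447058 - 1*(-182043/84749) = 447058 + 182043/84749 = 37887900485/84749 ≈ 4.4706e+5)
1/(V + C(-493, -606)) = 1/(37887900485/84749 + (-712 - 493)) = 1/(37887900485/84749 - 1205) = 1/(37785777940/84749) = 84749/37785777940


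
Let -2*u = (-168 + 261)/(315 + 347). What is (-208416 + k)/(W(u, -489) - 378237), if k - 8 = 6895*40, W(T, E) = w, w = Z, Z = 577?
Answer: -16848/94415 ≈ -0.17845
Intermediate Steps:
w = 577
u = -93/1324 (u = -(-168 + 261)/(2*(315 + 347)) = -93/(2*662) = -½*93/662 = -93/1324 ≈ -0.070242)
W(T, E) = 577
k = 275808 (k = 8 + 6895*40 = 8 + 275800 = 275808)
(-208416 + k)/(W(u, -489) - 378237) = (-208416 + 275808)/(577 - 378237) = 67392/(-377660) = 67392*(-1/377660) = -16848/94415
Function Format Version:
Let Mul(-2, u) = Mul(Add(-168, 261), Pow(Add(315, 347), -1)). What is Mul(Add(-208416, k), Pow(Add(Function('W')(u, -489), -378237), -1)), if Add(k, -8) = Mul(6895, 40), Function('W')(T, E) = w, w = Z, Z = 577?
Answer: Rational(-16848, 94415) ≈ -0.17845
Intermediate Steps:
w = 577
u = Rational(-93, 1324) (u = Mul(Rational(-1, 2), Mul(Add(-168, 261), Pow(Add(315, 347), -1))) = Mul(Rational(-1, 2), Mul(93, Pow(662, -1))) = Mul(Rational(-1, 2), Mul(93, Rational(1, 662))) = Mul(Rational(-1, 2), Rational(93, 662)) = Rational(-93, 1324) ≈ -0.070242)
Function('W')(T, E) = 577
k = 275808 (k = Add(8, Mul(6895, 40)) = Add(8, 275800) = 275808)
Mul(Add(-208416, k), Pow(Add(Function('W')(u, -489), -378237), -1)) = Mul(Add(-208416, 275808), Pow(Add(577, -378237), -1)) = Mul(67392, Pow(-377660, -1)) = Mul(67392, Rational(-1, 377660)) = Rational(-16848, 94415)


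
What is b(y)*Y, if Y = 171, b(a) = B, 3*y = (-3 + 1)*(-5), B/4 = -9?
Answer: -6156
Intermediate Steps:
B = -36 (B = 4*(-9) = -36)
y = 10/3 (y = ((-3 + 1)*(-5))/3 = (-2*(-5))/3 = (⅓)*10 = 10/3 ≈ 3.3333)
b(a) = -36
b(y)*Y = -36*171 = -6156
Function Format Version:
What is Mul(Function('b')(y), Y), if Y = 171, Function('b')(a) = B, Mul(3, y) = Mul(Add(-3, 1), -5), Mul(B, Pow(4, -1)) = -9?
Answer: -6156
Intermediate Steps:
B = -36 (B = Mul(4, -9) = -36)
y = Rational(10, 3) (y = Mul(Rational(1, 3), Mul(Add(-3, 1), -5)) = Mul(Rational(1, 3), Mul(-2, -5)) = Mul(Rational(1, 3), 10) = Rational(10, 3) ≈ 3.3333)
Function('b')(a) = -36
Mul(Function('b')(y), Y) = Mul(-36, 171) = -6156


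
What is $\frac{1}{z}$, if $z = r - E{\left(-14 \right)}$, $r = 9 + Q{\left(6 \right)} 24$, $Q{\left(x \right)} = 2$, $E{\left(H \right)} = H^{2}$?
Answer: $- \frac{1}{139} \approx -0.0071942$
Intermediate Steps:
$r = 57$ ($r = 9 + 2 \cdot 24 = 9 + 48 = 57$)
$z = -139$ ($z = 57 - \left(-14\right)^{2} = 57 - 196 = -139$)
$\frac{1}{z} = \frac{1}{-139} = - \frac{1}{139}$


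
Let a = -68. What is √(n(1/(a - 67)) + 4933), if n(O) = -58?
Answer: 5*√195 ≈ 69.821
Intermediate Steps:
√(n(1/(a - 67)) + 4933) = √(-58 + 4933) = √4875 = 5*√195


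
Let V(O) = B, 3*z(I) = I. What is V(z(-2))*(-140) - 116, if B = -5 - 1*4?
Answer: 1144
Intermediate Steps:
z(I) = I/3
B = -9 (B = -5 - 4 = -9)
V(O) = -9
V(z(-2))*(-140) - 116 = -9*(-140) - 116 = 1260 - 116 = 1144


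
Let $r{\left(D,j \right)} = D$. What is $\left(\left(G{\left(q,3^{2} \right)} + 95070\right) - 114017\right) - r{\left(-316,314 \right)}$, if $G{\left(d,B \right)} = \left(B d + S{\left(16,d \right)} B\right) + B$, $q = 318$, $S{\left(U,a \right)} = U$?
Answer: $-15616$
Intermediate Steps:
$G{\left(d,B \right)} = 17 B + B d$ ($G{\left(d,B \right)} = \left(B d + 16 B\right) + B = \left(16 B + B d\right) + B = 17 B + B d$)
$\left(\left(G{\left(q,3^{2} \right)} + 95070\right) - 114017\right) - r{\left(-316,314 \right)} = \left(\left(3^{2} \left(17 + 318\right) + 95070\right) - 114017\right) - -316 = \left(\left(9 \cdot 335 + 95070\right) - 114017\right) + 316 = \left(\left(3015 + 95070\right) - 114017\right) + 316 = \left(98085 - 114017\right) + 316 = -15932 + 316 = -15616$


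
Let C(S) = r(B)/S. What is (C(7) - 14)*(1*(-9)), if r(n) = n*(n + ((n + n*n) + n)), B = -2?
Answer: 846/7 ≈ 120.86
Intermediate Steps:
r(n) = n*(n**2 + 3*n) (r(n) = n*(n + ((n + n**2) + n)) = n*(n + (n**2 + 2*n)) = n*(n**2 + 3*n))
C(S) = 4/S (C(S) = ((-2)**2*(3 - 2))/S = (4*1)/S = 4/S)
(C(7) - 14)*(1*(-9)) = (4/7 - 14)*(1*(-9)) = (4*(1/7) - 14)*(-9) = (4/7 - 14)*(-9) = -94/7*(-9) = 846/7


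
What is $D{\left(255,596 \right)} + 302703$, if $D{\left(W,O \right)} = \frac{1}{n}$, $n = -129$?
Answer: $\frac{39048686}{129} \approx 3.027 \cdot 10^{5}$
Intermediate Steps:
$D{\left(W,O \right)} = - \frac{1}{129}$ ($D{\left(W,O \right)} = \frac{1}{-129} = - \frac{1}{129}$)
$D{\left(255,596 \right)} + 302703 = - \frac{1}{129} + 302703 = \frac{39048686}{129}$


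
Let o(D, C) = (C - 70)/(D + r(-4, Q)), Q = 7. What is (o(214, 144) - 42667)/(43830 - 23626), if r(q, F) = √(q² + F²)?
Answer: -1951188741/923949124 - 37*√65/461974562 ≈ -2.1118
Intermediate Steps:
r(q, F) = √(F² + q²)
o(D, C) = (-70 + C)/(D + √65) (o(D, C) = (C - 70)/(D + √(7² + (-4)²)) = (-70 + C)/(D + √(49 + 16)) = (-70 + C)/(D + √65))
(o(214, 144) - 42667)/(43830 - 23626) = ((-70 + 144)/(214 + √65) - 42667)/(43830 - 23626) = (74/(214 + √65) - 42667)/20204 = (74/(214 + √65) - 42667)*(1/20204) = (-42667 + 74/(214 + √65))*(1/20204) = -42667/20204 + 37/(10102*(214 + √65))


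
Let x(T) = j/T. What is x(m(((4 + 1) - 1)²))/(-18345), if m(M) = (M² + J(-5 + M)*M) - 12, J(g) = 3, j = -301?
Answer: 301/5356740 ≈ 5.6191e-5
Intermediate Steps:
m(M) = -12 + M² + 3*M (m(M) = (M² + 3*M) - 12 = -12 + M² + 3*M)
x(T) = -301/T
x(m(((4 + 1) - 1)²))/(-18345) = -301/(-12 + (((4 + 1) - 1)²)² + 3*((4 + 1) - 1)²)/(-18345) = -301/(-12 + ((5 - 1)²)² + 3*(5 - 1)²)*(-1/18345) = -301/(-12 + (4²)² + 3*4²)*(-1/18345) = -301/(-12 + 16² + 3*16)*(-1/18345) = -301/(-12 + 256 + 48)*(-1/18345) = -301/292*(-1/18345) = 301/5356740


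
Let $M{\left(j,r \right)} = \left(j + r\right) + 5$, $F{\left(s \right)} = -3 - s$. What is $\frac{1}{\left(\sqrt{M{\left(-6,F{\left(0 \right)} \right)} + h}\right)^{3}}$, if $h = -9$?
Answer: $\frac{i \sqrt{13}}{169} \approx 0.021335 i$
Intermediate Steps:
$M{\left(j,r \right)} = 5 + j + r$
$\frac{1}{\left(\sqrt{M{\left(-6,F{\left(0 \right)} \right)} + h}\right)^{3}} = \frac{1}{\left(\sqrt{\left(5 - 6 - 3\right) - 9}\right)^{3}} = \frac{1}{\left(\sqrt{-4 - 9}\right)^{3}} = \frac{1}{\left(\sqrt{-13}\right)^{3}} = \frac{1}{\left(i \sqrt{13}\right)^{3}} = \frac{1}{\left(-13\right) i \sqrt{13}} = \frac{i \sqrt{13}}{169}$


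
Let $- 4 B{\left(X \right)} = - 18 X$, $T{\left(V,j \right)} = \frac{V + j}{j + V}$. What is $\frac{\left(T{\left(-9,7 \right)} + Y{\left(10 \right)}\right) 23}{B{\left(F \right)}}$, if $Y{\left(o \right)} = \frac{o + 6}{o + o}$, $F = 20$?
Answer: $\frac{23}{50} \approx 0.46$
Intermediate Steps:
$T{\left(V,j \right)} = 1$ ($T{\left(V,j \right)} = \frac{V + j}{V + j} = 1$)
$B{\left(X \right)} = \frac{9 X}{2}$ ($B{\left(X \right)} = - \frac{\left(-18\right) X}{4} = \frac{9 X}{2}$)
$Y{\left(o \right)} = \frac{6 + o}{2 o}$
$\frac{\left(T{\left(-9,7 \right)} + Y{\left(10 \right)}\right) 23}{B{\left(F \right)}} = \frac{\left(1 + \frac{6 + 10}{2 \cdot 10}\right) 23}{\frac{9}{2} \cdot 20} = \frac{\left(1 + \frac{1}{2} \cdot \frac{1}{10} \cdot 16\right) 23}{90} = \left(1 + \frac{4}{5}\right) 23 \cdot \frac{1}{90} = \frac{9}{5} \cdot 23 \cdot \frac{1}{90} = \frac{207}{5} \cdot \frac{1}{90} = \frac{23}{50}$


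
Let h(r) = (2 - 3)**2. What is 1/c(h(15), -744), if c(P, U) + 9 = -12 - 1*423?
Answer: -1/444 ≈ -0.0022523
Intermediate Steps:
h(r) = 1 (h(r) = (-1)**2 = 1)
c(P, U) = -444 (c(P, U) = -9 + (-12 - 1*423) = -9 + (-12 - 423) = -9 - 435 = -444)
1/c(h(15), -744) = 1/(-444) = -1/444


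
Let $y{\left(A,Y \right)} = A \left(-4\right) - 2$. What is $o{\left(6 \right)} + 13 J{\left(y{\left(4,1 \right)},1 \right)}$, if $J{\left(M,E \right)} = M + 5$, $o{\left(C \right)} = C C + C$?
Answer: $-127$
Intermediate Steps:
$o{\left(C \right)} = C + C^{2}$ ($o{\left(C \right)} = C^{2} + C = C + C^{2}$)
$y{\left(A,Y \right)} = -2 - 4 A$ ($y{\left(A,Y \right)} = - 4 A - 2 = -2 - 4 A$)
$J{\left(M,E \right)} = 5 + M$
$o{\left(6 \right)} + 13 J{\left(y{\left(4,1 \right)},1 \right)} = 6 \left(1 + 6\right) + 13 \left(5 - 18\right) = 6 \cdot 7 + 13 \left(5 - 18\right) = 42 + 13 \left(5 - 18\right) = 42 + 13 \left(-13\right) = 42 - 169 = -127$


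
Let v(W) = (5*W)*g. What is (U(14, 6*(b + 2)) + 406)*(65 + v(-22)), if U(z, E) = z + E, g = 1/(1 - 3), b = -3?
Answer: 49680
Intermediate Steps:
g = -1/2 (g = 1/(-2) = -1/2 ≈ -0.50000)
v(W) = -5*W/2 (v(W) = (5*W)*(-1/2) = -5*W/2)
U(z, E) = E + z
(U(14, 6*(b + 2)) + 406)*(65 + v(-22)) = ((6*(-3 + 2) + 14) + 406)*(65 - 5/2*(-22)) = ((6*(-1) + 14) + 406)*(65 + 55) = ((-6 + 14) + 406)*120 = (8 + 406)*120 = 414*120 = 49680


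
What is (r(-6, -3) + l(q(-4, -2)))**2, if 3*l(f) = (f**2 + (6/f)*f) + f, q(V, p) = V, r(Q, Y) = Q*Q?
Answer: 1764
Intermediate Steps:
r(Q, Y) = Q**2
l(f) = 2 + f/3 + f**2/3 (l(f) = ((f**2 + (6/f)*f) + f)/3 = ((f**2 + 6) + f)/3 = ((6 + f**2) + f)/3 = (6 + f + f**2)/3 = 2 + f/3 + f**2/3)
(r(-6, -3) + l(q(-4, -2)))**2 = ((-6)**2 + (2 + (1/3)*(-4) + (1/3)*(-4)**2))**2 = (36 + (2 - 4/3 + (1/3)*16))**2 = (36 + (2 - 4/3 + 16/3))**2 = (36 + 6)**2 = 42**2 = 1764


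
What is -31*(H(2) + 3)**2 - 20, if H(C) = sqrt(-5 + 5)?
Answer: -299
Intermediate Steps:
H(C) = 0 (H(C) = sqrt(0) = 0)
-31*(H(2) + 3)**2 - 20 = -31*(0 + 3)**2 - 20 = -31*3**2 - 20 = -31*9 - 20 = -279 - 20 = -299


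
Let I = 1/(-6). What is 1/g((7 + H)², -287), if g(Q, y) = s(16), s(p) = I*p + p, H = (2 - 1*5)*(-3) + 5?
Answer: 3/40 ≈ 0.075000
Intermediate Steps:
I = -⅙ ≈ -0.16667
H = 14 (H = (2 - 5)*(-3) + 5 = -3*(-3) + 5 = 9 + 5 = 14)
s(p) = 5*p/6 (s(p) = -p/6 + p = 5*p/6)
g(Q, y) = 40/3 (g(Q, y) = (⅚)*16 = 40/3)
1/g((7 + H)², -287) = 1/(40/3) = 3/40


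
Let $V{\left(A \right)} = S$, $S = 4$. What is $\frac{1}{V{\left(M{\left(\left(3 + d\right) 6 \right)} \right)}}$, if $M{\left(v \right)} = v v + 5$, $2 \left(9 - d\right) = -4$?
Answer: $\frac{1}{4} \approx 0.25$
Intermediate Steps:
$d = 11$ ($d = 9 - -2 = 9 + 2 = 11$)
$M{\left(v \right)} = 5 + v^{2}$ ($M{\left(v \right)} = v^{2} + 5 = 5 + v^{2}$)
$V{\left(A \right)} = 4$
$\frac{1}{V{\left(M{\left(\left(3 + d\right) 6 \right)} \right)}} = \frac{1}{4}$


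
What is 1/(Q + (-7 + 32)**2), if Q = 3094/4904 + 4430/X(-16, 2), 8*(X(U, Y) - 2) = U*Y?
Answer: -2452/3897133 ≈ -0.00062918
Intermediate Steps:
X(U, Y) = 2 + U*Y/8 (X(U, Y) = 2 + (U*Y)/8 = 2 + U*Y/8)
Q = -5429633/2452 (Q = 3094/4904 + 4430/(2 + (1/8)*(-16)*2) = 3094*(1/4904) + 4430/(2 - 4) = 1547/2452 + 4430/(-2) = 1547/2452 + 4430*(-1/2) = 1547/2452 - 2215 = -5429633/2452 ≈ -2214.4)
1/(Q + (-7 + 32)**2) = 1/(-5429633/2452 + (-7 + 32)**2) = 1/(-5429633/2452 + 25**2) = 1/(-5429633/2452 + 625) = 1/(-3897133/2452) = -2452/3897133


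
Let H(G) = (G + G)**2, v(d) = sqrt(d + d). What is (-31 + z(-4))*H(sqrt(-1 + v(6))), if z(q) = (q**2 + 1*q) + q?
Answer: 92 - 184*sqrt(3) ≈ -226.70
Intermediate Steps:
v(d) = sqrt(2)*sqrt(d) (v(d) = sqrt(2*d) = sqrt(2)*sqrt(d))
H(G) = 4*G**2 (H(G) = (2*G)**2 = 4*G**2)
z(q) = q**2 + 2*q (z(q) = (q**2 + q) + q = (q + q**2) + q = q**2 + 2*q)
(-31 + z(-4))*H(sqrt(-1 + v(6))) = (-31 - 4*(2 - 4))*(4*(sqrt(-1 + sqrt(2)*sqrt(6)))**2) = (-31 - 4*(-2))*(4*(sqrt(-1 + 2*sqrt(3)))**2) = (-31 + 8)*(4*(-1 + 2*sqrt(3))) = -23*(-4 + 8*sqrt(3)) = 92 - 184*sqrt(3)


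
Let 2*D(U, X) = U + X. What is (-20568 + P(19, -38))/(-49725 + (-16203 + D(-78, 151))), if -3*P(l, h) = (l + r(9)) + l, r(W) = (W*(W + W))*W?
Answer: 126400/395349 ≈ 0.31972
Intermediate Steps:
D(U, X) = U/2 + X/2 (D(U, X) = (U + X)/2 = U/2 + X/2)
r(W) = 2*W³ (r(W) = (W*(2*W))*W = (2*W²)*W = 2*W³)
P(l, h) = -486 - 2*l/3 (P(l, h) = -((l + 2*9³) + l)/3 = -((l + 2*729) + l)/3 = -((l + 1458) + l)/3 = -((1458 + l) + l)/3 = -(1458 + 2*l)/3 = -486 - 2*l/3)
(-20568 + P(19, -38))/(-49725 + (-16203 + D(-78, 151))) = (-20568 + (-486 - ⅔*19))/(-49725 + (-16203 + ((½)*(-78) + (½)*151))) = (-20568 + (-486 - 38/3))/(-49725 + (-16203 + (-39 + 151/2))) = (-20568 - 1496/3)/(-49725 + (-16203 + 73/2)) = -63200/(3*(-49725 - 32333/2)) = -63200/(3*(-131783/2)) = -63200/3*(-2/131783) = 126400/395349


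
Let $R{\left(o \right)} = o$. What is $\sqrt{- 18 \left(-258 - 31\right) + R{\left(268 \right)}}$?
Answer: $\sqrt{5470} \approx 73.959$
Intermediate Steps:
$\sqrt{- 18 \left(-258 - 31\right) + R{\left(268 \right)}} = \sqrt{- 18 \left(-258 - 31\right) + 268} = \sqrt{\left(-18\right) \left(-289\right) + 268} = \sqrt{5202 + 268} = \sqrt{5470}$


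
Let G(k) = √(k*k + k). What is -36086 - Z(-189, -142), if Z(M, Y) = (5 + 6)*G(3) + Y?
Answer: -35944 - 22*√3 ≈ -35982.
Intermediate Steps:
G(k) = √(k + k²) (G(k) = √(k² + k) = √(k + k²))
Z(M, Y) = Y + 22*√3 (Z(M, Y) = (5 + 6)*√(3*(1 + 3)) + Y = 11*√(3*4) + Y = 11*√12 + Y = 11*(2*√3) + Y = 22*√3 + Y = Y + 22*√3)
-36086 - Z(-189, -142) = -36086 - (-142 + 22*√3) = -36086 + (142 - 22*√3) = -35944 - 22*√3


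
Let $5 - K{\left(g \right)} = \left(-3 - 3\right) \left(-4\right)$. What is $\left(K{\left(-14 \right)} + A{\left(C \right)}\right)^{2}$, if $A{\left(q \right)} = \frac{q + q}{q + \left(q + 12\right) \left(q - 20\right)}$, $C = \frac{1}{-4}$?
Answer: $\frac{5241904801}{14523721} \approx 360.92$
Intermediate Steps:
$C = - \frac{1}{4} \approx -0.25$
$A{\left(q \right)} = \frac{2 q}{q + \left(-20 + q\right) \left(12 + q\right)}$ ($A{\left(q \right)} = \frac{2 q}{q + \left(12 + q\right) \left(-20 + q\right)} = \frac{2 q}{q + \left(-20 + q\right) \left(12 + q\right)}$)
$K{\left(g \right)} = -19$ ($K{\left(g \right)} = 5 - \left(-3 - 3\right) \left(-4\right) = 5 - \left(-6\right) \left(-4\right) = 5 - 24 = -19$)
$\left(K{\left(-14 \right)} + A{\left(C \right)}\right)^{2} = \left(-19 + 2 \left(- \frac{1}{4}\right) \frac{1}{-240 + \left(- \frac{1}{4}\right)^{2} - - \frac{7}{4}}\right)^{2} = \left(-19 + 2 \left(- \frac{1}{4}\right) \frac{1}{-240 + \frac{1}{16} + \frac{7}{4}}\right)^{2} = \left(-19 + 2 \left(- \frac{1}{4}\right) \frac{1}{- \frac{3811}{16}}\right)^{2} = \left(-19 + 2 \left(- \frac{1}{4}\right) \left(- \frac{16}{3811}\right)\right)^{2} = \left(-19 + \frac{8}{3811}\right)^{2} = \left(- \frac{72401}{3811}\right)^{2} = \frac{5241904801}{14523721}$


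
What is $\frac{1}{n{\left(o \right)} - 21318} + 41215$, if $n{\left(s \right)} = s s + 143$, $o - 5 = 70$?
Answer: $\frac{640893249}{15550} \approx 41215.0$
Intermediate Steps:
$o = 75$ ($o = 5 + 70 = 75$)
$n{\left(s \right)} = 143 + s^{2}$ ($n{\left(s \right)} = s^{2} + 143 = 143 + s^{2}$)
$\frac{1}{n{\left(o \right)} - 21318} + 41215 = \frac{1}{\left(143 + 75^{2}\right) - 21318} + 41215 = \frac{1}{\left(143 + 5625\right) - 21318} + 41215 = \frac{1}{5768 - 21318} + 41215 = \frac{1}{-15550} + 41215 = - \frac{1}{15550} + 41215 = \frac{640893249}{15550}$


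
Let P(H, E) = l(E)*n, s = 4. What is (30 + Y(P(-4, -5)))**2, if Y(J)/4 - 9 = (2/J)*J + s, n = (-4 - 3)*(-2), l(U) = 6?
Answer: 8100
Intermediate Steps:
n = 14 (n = -7*(-2) = 14)
P(H, E) = 84 (P(H, E) = 6*14 = 84)
Y(J) = 60 (Y(J) = 36 + 4*((2/J)*J + 4) = 36 + 4*(2 + 4) = 36 + 4*6 = 36 + 24 = 60)
(30 + Y(P(-4, -5)))**2 = (30 + 60)**2 = 90**2 = 8100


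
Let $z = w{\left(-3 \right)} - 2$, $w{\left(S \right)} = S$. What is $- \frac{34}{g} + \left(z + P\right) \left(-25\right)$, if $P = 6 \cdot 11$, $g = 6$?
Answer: $- \frac{4592}{3} \approx -1530.7$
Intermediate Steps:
$P = 66$
$z = -5$ ($z = -3 - 2 = -5$)
$- \frac{34}{g} + \left(z + P\right) \left(-25\right) = - \frac{34}{6} + \left(-5 + 66\right) \left(-25\right) = \left(-34\right) \frac{1}{6} + 61 \left(-25\right) = - \frac{17}{3} - 1525 = - \frac{4592}{3}$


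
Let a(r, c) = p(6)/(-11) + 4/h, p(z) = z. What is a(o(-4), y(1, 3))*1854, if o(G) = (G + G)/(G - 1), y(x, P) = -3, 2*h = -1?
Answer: -174276/11 ≈ -15843.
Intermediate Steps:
h = -1/2 (h = (1/2)*(-1) = -1/2 ≈ -0.50000)
o(G) = 2*G/(-1 + G) (o(G) = (2*G)/(-1 + G) = 2*G/(-1 + G))
a(r, c) = -94/11 (a(r, c) = 6/(-11) + 4/(-1/2) = 6*(-1/11) + 4*(-2) = -6/11 - 8 = -94/11)
a(o(-4), y(1, 3))*1854 = -94/11*1854 = -174276/11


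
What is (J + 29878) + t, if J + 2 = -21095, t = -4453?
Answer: 4328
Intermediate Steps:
J = -21097 (J = -2 - 21095 = -21097)
(J + 29878) + t = (-21097 + 29878) - 4453 = 8781 - 4453 = 4328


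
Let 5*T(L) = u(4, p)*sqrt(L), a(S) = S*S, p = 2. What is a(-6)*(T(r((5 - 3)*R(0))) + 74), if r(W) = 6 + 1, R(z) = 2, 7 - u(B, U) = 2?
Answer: 2664 + 36*sqrt(7) ≈ 2759.2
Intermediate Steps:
a(S) = S**2
u(B, U) = 5 (u(B, U) = 7 - 1*2 = 7 - 2 = 5)
r(W) = 7
T(L) = sqrt(L) (T(L) = (5*sqrt(L))/5 = sqrt(L))
a(-6)*(T(r((5 - 3)*R(0))) + 74) = (-6)**2*(sqrt(7) + 74) = 36*(74 + sqrt(7)) = 2664 + 36*sqrt(7)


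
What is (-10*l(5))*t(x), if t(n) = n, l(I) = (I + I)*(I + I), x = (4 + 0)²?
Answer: -16000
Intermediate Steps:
x = 16 (x = 4² = 16)
l(I) = 4*I² (l(I) = (2*I)*(2*I) = 4*I²)
(-10*l(5))*t(x) = -40*5²*16 = -40*25*16 = -10*100*16 = -1000*16 = -16000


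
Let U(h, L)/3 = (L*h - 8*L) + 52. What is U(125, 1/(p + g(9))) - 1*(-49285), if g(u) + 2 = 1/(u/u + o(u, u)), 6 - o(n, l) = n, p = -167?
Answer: 5586599/113 ≈ 49439.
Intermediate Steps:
o(n, l) = 6 - n
g(u) = -2 + 1/(7 - u) (g(u) = -2 + 1/(u/u + (6 - u)) = -2 + 1/(1 + (6 - u)) = -2 + 1/(7 - u))
U(h, L) = 156 - 24*L + 3*L*h (U(h, L) = 3*((L*h - 8*L) + 52) = 3*((-8*L + L*h) + 52) = 3*(52 - 8*L + L*h) = 156 - 24*L + 3*L*h)
U(125, 1/(p + g(9))) - 1*(-49285) = (156 - 24/(-167 + (13 - 2*9)/(-7 + 9)) + 3*125/(-167 + (13 - 2*9)/(-7 + 9))) - 1*(-49285) = (156 - 24/(-167 + (13 - 18)/2) + 3*125/(-167 + (13 - 18)/2)) + 49285 = (156 - 24/(-167 + (½)*(-5)) + 3*125/(-167 + (½)*(-5))) + 49285 = (156 - 24/(-167 - 5/2) + 3*125/(-167 - 5/2)) + 49285 = (156 - 24/(-339/2) + 3*125/(-339/2)) + 49285 = (156 - 24*(-2/339) + 3*(-2/339)*125) + 49285 = (156 + 16/113 - 250/113) + 49285 = 17394/113 + 49285 = 5586599/113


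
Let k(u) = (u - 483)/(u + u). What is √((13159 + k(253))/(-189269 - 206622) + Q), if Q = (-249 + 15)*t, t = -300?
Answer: 4*√83205790655667141/4354801 ≈ 264.95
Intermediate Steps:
k(u) = (-483 + u)/(2*u) (k(u) = (-483 + u)/((2*u)) = (-483 + u)*(1/(2*u)) = (-483 + u)/(2*u))
Q = 70200 (Q = (-249 + 15)*(-300) = -234*(-300) = 70200)
√((13159 + k(253))/(-189269 - 206622) + Q) = √((13159 + (½)*(-483 + 253)/253)/(-189269 - 206622) + 70200) = √((13159 + (½)*(1/253)*(-230))/(-395891) + 70200) = √((13159 - 5/11)*(-1/395891) + 70200) = √((144744/11)*(-1/395891) + 70200) = √(-144744/4354801 + 70200) = √(305706885456/4354801) = 4*√83205790655667141/4354801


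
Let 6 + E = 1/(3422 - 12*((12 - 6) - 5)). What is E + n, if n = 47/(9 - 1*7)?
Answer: 29838/1705 ≈ 17.500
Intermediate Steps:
E = -20459/3410 (E = -6 + 1/(3422 - 12*((12 - 6) - 5)) = -6 + 1/(3422 - 12*(6 - 5)) = -6 + 1/(3422 - 12*1) = -6 + 1/(3422 - 12) = -6 + 1/3410 = -20459/3410 ≈ -5.9997)
n = 47/2 (n = 47/(9 - 7) = 47/2 ≈ 23.500)
E + n = -20459/3410 + 47/2 = 29838/1705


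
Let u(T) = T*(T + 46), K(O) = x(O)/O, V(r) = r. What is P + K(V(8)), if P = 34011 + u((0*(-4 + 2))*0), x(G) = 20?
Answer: 68027/2 ≈ 34014.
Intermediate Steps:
K(O) = 20/O
u(T) = T*(46 + T)
P = 34011 (P = 34011 + ((0*(-4 + 2))*0)*(46 + (0*(-4 + 2))*0) = 34011 + ((0*(-2))*0)*(46 + (0*(-2))*0) = 34011 + (0*0)*(46 + 0*0) = 34011 + 0*(46 + 0) = 34011 + 0*46 = 34011 + 0 = 34011)
P + K(V(8)) = 34011 + 20/8 = 34011 + 20*(1/8) = 34011 + 5/2 = 68027/2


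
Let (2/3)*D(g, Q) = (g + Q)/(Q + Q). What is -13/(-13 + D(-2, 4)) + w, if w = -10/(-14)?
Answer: 1233/707 ≈ 1.7440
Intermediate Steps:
w = 5/7 (w = -10*(-1/14) = 5/7 ≈ 0.71429)
D(g, Q) = 3*(Q + g)/(4*Q) (D(g, Q) = 3*((g + Q)/(Q + Q))/2 = 3*((Q + g)/((2*Q)))/2 = 3*((Q + g)*(1/(2*Q)))/2 = 3*((Q + g)/(2*Q))/2 = 3*(Q + g)/(4*Q))
-13/(-13 + D(-2, 4)) + w = -13/(-13 + (¾)*(4 - 2)/4) + 5/7 = -13/(-13 + (¾)*(¼)*2) + 5/7 = -13/(-13 + 3/8) + 5/7 = -13/(-101/8) + 5/7 = -8/101*(-13) + 5/7 = 104/101 + 5/7 = 1233/707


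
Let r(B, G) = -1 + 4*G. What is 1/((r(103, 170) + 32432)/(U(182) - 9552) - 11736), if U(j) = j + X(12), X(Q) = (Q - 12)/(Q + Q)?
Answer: -9370/109999431 ≈ -8.5182e-5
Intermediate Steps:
X(Q) = (-12 + Q)/(2*Q) (X(Q) = (-12 + Q)/((2*Q)) = (-12 + Q)*(1/(2*Q)) = (-12 + Q)/(2*Q))
U(j) = j (U(j) = j + (1/2)*(-12 + 12)/12 = j + (1/2)*(1/12)*0 = j + 0 = j)
1/((r(103, 170) + 32432)/(U(182) - 9552) - 11736) = 1/(((-1 + 4*170) + 32432)/(182 - 9552) - 11736) = 1/(((-1 + 680) + 32432)/(-9370) - 11736) = 1/((679 + 32432)*(-1/9370) - 11736) = 1/(33111*(-1/9370) - 11736) = 1/(-33111/9370 - 11736) = 1/(-109999431/9370) = -9370/109999431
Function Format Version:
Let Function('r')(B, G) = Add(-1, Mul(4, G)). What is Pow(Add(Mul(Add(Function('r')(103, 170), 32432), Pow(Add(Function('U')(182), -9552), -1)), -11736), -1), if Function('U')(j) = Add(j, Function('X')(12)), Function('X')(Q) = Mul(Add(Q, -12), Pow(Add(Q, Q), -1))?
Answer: Rational(-9370, 109999431) ≈ -8.5182e-5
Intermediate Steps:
Function('X')(Q) = Mul(Rational(1, 2), Pow(Q, -1), Add(-12, Q)) (Function('X')(Q) = Mul(Add(-12, Q), Pow(Mul(2, Q), -1)) = Mul(Add(-12, Q), Mul(Rational(1, 2), Pow(Q, -1))) = Mul(Rational(1, 2), Pow(Q, -1), Add(-12, Q)))
Function('U')(j) = j (Function('U')(j) = Add(j, Mul(Rational(1, 2), Pow(12, -1), Add(-12, 12))) = Add(j, Mul(Rational(1, 2), Rational(1, 12), 0)) = Add(j, 0) = j)
Pow(Add(Mul(Add(Function('r')(103, 170), 32432), Pow(Add(Function('U')(182), -9552), -1)), -11736), -1) = Pow(Add(Mul(Add(Add(-1, Mul(4, 170)), 32432), Pow(Add(182, -9552), -1)), -11736), -1) = Pow(Add(Mul(Add(Add(-1, 680), 32432), Pow(-9370, -1)), -11736), -1) = Pow(Add(Mul(Add(679, 32432), Rational(-1, 9370)), -11736), -1) = Pow(Add(Mul(33111, Rational(-1, 9370)), -11736), -1) = Pow(Add(Rational(-33111, 9370), -11736), -1) = Pow(Rational(-109999431, 9370), -1) = Rational(-9370, 109999431)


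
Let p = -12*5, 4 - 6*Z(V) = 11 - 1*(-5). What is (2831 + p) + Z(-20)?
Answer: 2769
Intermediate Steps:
Z(V) = -2 (Z(V) = ⅔ - (11 - 1*(-5))/6 = ⅔ - (11 + 5)/6 = ⅔ - ⅙*16 = ⅔ - 8/3 = -2)
p = -60
(2831 + p) + Z(-20) = (2831 - 60) - 2 = 2771 - 2 = 2769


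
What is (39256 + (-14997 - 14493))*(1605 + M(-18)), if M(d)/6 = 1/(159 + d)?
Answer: 736717742/47 ≈ 1.5675e+7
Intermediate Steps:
M(d) = 6/(159 + d)
(39256 + (-14997 - 14493))*(1605 + M(-18)) = (39256 + (-14997 - 14493))*(1605 + 6/(159 - 18)) = (39256 - 29490)*(1605 + 6/141) = 9766*(1605 + 6*(1/141)) = 9766*(1605 + 2/47) = 9766*(75437/47) = 736717742/47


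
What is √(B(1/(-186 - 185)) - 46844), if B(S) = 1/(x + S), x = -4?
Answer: I*√11478012315/495 ≈ 216.44*I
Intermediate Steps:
B(S) = 1/(-4 + S)
√(B(1/(-186 - 185)) - 46844) = √(1/(-4 + 1/(-186 - 185)) - 46844) = √(1/(-4 + 1/(-371)) - 46844) = √(1/(-4 - 1/371) - 46844) = √(1/(-1485/371) - 46844) = √(-371/1485 - 46844) = √(-69563711/1485) = I*√11478012315/495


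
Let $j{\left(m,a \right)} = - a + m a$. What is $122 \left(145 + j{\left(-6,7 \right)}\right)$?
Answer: $11712$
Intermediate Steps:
$j{\left(m,a \right)} = - a + a m$
$122 \left(145 + j{\left(-6,7 \right)}\right) = 122 \left(145 + 7 \left(-1 - 6\right)\right) = 122 \left(145 + 7 \left(-7\right)\right) = 122 \left(145 - 49\right) = 122 \cdot 96 = 11712$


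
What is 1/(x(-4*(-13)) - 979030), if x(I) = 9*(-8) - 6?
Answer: -1/979108 ≈ -1.0213e-6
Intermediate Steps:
x(I) = -78 (x(I) = -72 - 6 = -78)
1/(x(-4*(-13)) - 979030) = 1/(-78 - 979030) = 1/(-979108) = -1/979108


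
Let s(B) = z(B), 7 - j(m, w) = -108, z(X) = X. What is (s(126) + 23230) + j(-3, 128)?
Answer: 23471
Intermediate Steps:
j(m, w) = 115 (j(m, w) = 7 - 1*(-108) = 7 + 108 = 115)
s(B) = B
(s(126) + 23230) + j(-3, 128) = (126 + 23230) + 115 = 23356 + 115 = 23471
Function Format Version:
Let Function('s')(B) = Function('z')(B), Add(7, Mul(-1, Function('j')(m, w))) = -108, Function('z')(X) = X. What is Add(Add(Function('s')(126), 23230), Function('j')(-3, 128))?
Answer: 23471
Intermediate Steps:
Function('j')(m, w) = 115 (Function('j')(m, w) = Add(7, Mul(-1, -108)) = Add(7, 108) = 115)
Function('s')(B) = B
Add(Add(Function('s')(126), 23230), Function('j')(-3, 128)) = Add(Add(126, 23230), 115) = Add(23356, 115) = 23471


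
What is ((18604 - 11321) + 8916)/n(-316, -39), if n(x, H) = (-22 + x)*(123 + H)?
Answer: -16199/28392 ≈ -0.57055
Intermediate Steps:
((18604 - 11321) + 8916)/n(-316, -39) = ((18604 - 11321) + 8916)/(-2706 - 22*(-39) + 123*(-316) - 39*(-316)) = (7283 + 8916)/(-2706 + 858 - 38868 + 12324) = 16199/(-28392) = 16199*(-1/28392) = -16199/28392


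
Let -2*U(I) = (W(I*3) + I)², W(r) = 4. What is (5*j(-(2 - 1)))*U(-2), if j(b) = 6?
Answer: -60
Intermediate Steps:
U(I) = -(4 + I)²/2
(5*j(-(2 - 1)))*U(-2) = (5*6)*(-(4 - 2)²/2) = 30*(-½*2²) = 30*(-½*4) = 30*(-2) = -60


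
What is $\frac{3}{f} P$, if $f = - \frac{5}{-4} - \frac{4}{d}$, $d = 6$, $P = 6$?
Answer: $\frac{216}{7} \approx 30.857$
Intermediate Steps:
$f = \frac{7}{12}$ ($f = - \frac{5}{-4} - \frac{4}{6} = \left(-5\right) \left(- \frac{1}{4}\right) - \frac{2}{3} = \frac{5}{4} - \frac{2}{3} = \frac{7}{12} \approx 0.58333$)
$\frac{3}{f} P = \frac{3}{\frac{7}{12}} \cdot 6 = 3 \cdot \frac{12}{7} \cdot 6 = \frac{36}{7} \cdot 6 = \frac{216}{7}$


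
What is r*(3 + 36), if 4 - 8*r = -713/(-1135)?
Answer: 149253/9080 ≈ 16.438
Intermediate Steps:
r = 3827/9080 (r = 1/2 - (-713)/(8*(-1135)) = 1/2 - (-713)*(-1)/(8*1135) = 1/2 - 1/8*713/1135 = 1/2 - 713/9080 = 3827/9080 ≈ 0.42148)
r*(3 + 36) = 3827*(3 + 36)/9080 = (3827/9080)*39 = 149253/9080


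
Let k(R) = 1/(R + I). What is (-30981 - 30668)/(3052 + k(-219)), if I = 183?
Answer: -2219364/109871 ≈ -20.200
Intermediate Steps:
k(R) = 1/(183 + R) (k(R) = 1/(R + 183) = 1/(183 + R))
(-30981 - 30668)/(3052 + k(-219)) = (-30981 - 30668)/(3052 + 1/(183 - 219)) = -61649/(3052 + 1/(-36)) = -61649/(3052 - 1/36) = -61649/109871/36 = -61649*36/109871 = -2219364/109871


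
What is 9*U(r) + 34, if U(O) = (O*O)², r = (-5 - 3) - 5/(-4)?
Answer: 4791673/256 ≈ 18717.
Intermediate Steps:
r = -27/4 (r = -8 - 5*(-¼) = -8 + 5/4 = -27/4 ≈ -6.7500)
U(O) = O⁴ (U(O) = (O²)² = O⁴)
9*U(r) + 34 = 9*(-27/4)⁴ + 34 = 9*(531441/256) + 34 = 4782969/256 + 34 = 4791673/256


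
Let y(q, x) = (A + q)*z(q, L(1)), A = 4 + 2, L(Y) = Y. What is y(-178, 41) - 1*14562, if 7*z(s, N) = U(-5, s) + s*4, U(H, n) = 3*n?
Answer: 16054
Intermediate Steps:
z(s, N) = s (z(s, N) = (3*s + s*4)/7 = (3*s + 4*s)/7 = (7*s)/7 = s)
A = 6
y(q, x) = q*(6 + q) (y(q, x) = (6 + q)*q = q*(6 + q))
y(-178, 41) - 1*14562 = -178*(6 - 178) - 1*14562 = -178*(-172) - 14562 = 30616 - 14562 = 16054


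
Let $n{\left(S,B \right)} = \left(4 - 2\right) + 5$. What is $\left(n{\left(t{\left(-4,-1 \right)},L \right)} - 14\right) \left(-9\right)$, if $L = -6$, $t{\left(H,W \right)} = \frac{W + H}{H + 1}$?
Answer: $63$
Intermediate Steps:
$t{\left(H,W \right)} = \frac{H + W}{1 + H}$
$n{\left(S,B \right)} = 7$ ($n{\left(S,B \right)} = 2 + 5 = 7$)
$\left(n{\left(t{\left(-4,-1 \right)},L \right)} - 14\right) \left(-9\right) = \left(7 - 14\right) \left(-9\right) = \left(-7\right) \left(-9\right) = 63$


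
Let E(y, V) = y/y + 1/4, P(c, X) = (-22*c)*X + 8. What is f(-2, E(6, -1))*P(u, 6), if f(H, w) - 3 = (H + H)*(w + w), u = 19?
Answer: 17500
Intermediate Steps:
P(c, X) = 8 - 22*X*c (P(c, X) = -22*X*c + 8 = 8 - 22*X*c)
E(y, V) = 5/4 (E(y, V) = 1 + 1*(¼) = 1 + ¼ = 5/4)
f(H, w) = 3 + 4*H*w (f(H, w) = 3 + (H + H)*(w + w) = 3 + (2*H)*(2*w) = 3 + 4*H*w)
f(-2, E(6, -1))*P(u, 6) = (3 + 4*(-2)*(5/4))*(8 - 22*6*19) = (3 - 10)*(8 - 2508) = -7*(-2500) = 17500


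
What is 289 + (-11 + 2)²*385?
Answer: 31474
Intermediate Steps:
289 + (-11 + 2)²*385 = 289 + (-9)²*385 = 289 + 81*385 = 289 + 31185 = 31474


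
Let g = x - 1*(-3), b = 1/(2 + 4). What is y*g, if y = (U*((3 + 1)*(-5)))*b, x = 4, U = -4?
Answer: 280/3 ≈ 93.333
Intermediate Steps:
b = ⅙ (b = 1/6 = ⅙ ≈ 0.16667)
y = 40/3 (y = -4*(3 + 1)*(-5)*(⅙) = -16*(-5)*(⅙) = -4*(-20)*(⅙) = 80*(⅙) = 40/3 ≈ 13.333)
g = 7 (g = 4 - 1*(-3) = 4 + 3 = 7)
y*g = (40/3)*7 = 280/3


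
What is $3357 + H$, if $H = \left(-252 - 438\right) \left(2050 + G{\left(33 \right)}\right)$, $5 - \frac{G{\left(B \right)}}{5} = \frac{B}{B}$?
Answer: $-1424943$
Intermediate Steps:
$G{\left(B \right)} = 20$ ($G{\left(B \right)} = 25 - 5 \frac{B}{B} = 25 - 5 = 20$)
$H = -1428300$ ($H = \left(-252 - 438\right) \left(2050 + 20\right) = \left(-690\right) 2070 = -1428300$)
$3357 + H = 3357 - 1428300 = -1424943$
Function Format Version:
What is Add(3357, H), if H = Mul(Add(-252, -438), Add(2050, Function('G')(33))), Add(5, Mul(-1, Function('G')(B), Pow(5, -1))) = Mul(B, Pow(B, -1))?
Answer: -1424943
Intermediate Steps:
Function('G')(B) = 20 (Function('G')(B) = Add(25, Mul(-5, Mul(B, Pow(B, -1)))) = Add(25, Mul(-5, 1)) = Add(25, -5) = 20)
H = -1428300 (H = Mul(Add(-252, -438), Add(2050, 20)) = Mul(-690, 2070) = -1428300)
Add(3357, H) = Add(3357, -1428300) = -1424943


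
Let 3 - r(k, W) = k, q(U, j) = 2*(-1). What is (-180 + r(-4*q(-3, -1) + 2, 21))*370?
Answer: -69190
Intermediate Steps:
q(U, j) = -2
r(k, W) = 3 - k
(-180 + r(-4*q(-3, -1) + 2, 21))*370 = (-180 + (3 - (-4*(-2) + 2)))*370 = (-180 + (3 - (8 + 2)))*370 = (-180 + (3 - 1*10))*370 = (-180 + (3 - 10))*370 = (-180 - 7)*370 = -187*370 = -69190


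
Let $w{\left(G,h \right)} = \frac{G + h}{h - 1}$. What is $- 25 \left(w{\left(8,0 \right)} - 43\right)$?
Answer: $1275$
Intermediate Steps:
$w{\left(G,h \right)} = \frac{G + h}{-1 + h}$
$- 25 \left(w{\left(8,0 \right)} - 43\right) = - 25 \left(\frac{8 + 0}{-1 + 0} - 43\right) = - 25 \left(\frac{1}{-1} \cdot 8 - 43\right) = - 25 \left(\left(-1\right) 8 - 43\right) = - 25 \left(-8 - 43\right) = \left(-25\right) \left(-51\right) = 1275$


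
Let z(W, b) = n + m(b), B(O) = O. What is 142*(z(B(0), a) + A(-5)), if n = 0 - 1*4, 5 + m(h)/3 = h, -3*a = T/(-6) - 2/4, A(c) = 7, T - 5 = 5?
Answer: -4189/3 ≈ -1396.3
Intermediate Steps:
T = 10 (T = 5 + 5 = 10)
a = 13/18 (a = -(10/(-6) - 2/4)/3 = -(10*(-⅙) - 2*¼)/3 = -(-5/3 - ½)/3 = -⅓*(-13/6) = 13/18 ≈ 0.72222)
m(h) = -15 + 3*h
n = -4 (n = 0 - 4 = -4)
z(W, b) = -19 + 3*b (z(W, b) = -4 + (-15 + 3*b) = -19 + 3*b)
142*(z(B(0), a) + A(-5)) = 142*((-19 + 3*(13/18)) + 7) = 142*((-19 + 13/6) + 7) = 142*(-101/6 + 7) = 142*(-59/6) = -4189/3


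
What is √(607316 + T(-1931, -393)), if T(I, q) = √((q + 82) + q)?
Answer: 2*√(151829 + 2*I*√11) ≈ 779.3 + 0.017024*I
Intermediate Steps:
T(I, q) = √(82 + 2*q) (T(I, q) = √((82 + q) + q) = √(82 + 2*q))
√(607316 + T(-1931, -393)) = √(607316 + √(82 + 2*(-393))) = √(607316 + √(82 - 786)) = √(607316 + √(-704)) = √(607316 + 8*I*√11)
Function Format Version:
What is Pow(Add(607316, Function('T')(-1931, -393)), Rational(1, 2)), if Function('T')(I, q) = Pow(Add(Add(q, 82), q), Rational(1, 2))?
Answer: Mul(2, Pow(Add(151829, Mul(2, I, Pow(11, Rational(1, 2)))), Rational(1, 2))) ≈ Add(779.30, Mul(0.017024, I))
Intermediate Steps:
Function('T')(I, q) = Pow(Add(82, Mul(2, q)), Rational(1, 2)) (Function('T')(I, q) = Pow(Add(Add(82, q), q), Rational(1, 2)) = Pow(Add(82, Mul(2, q)), Rational(1, 2)))
Pow(Add(607316, Function('T')(-1931, -393)), Rational(1, 2)) = Pow(Add(607316, Pow(Add(82, Mul(2, -393)), Rational(1, 2))), Rational(1, 2)) = Pow(Add(607316, Pow(Add(82, -786), Rational(1, 2))), Rational(1, 2)) = Pow(Add(607316, Pow(-704, Rational(1, 2))), Rational(1, 2)) = Pow(Add(607316, Mul(8, I, Pow(11, Rational(1, 2)))), Rational(1, 2))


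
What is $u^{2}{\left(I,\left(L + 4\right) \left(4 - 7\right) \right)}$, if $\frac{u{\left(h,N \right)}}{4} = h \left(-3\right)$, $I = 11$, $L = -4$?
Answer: $17424$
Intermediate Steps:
$u{\left(h,N \right)} = - 12 h$ ($u{\left(h,N \right)} = 4 h \left(-3\right) = 4 \left(- 3 h\right) = - 12 h$)
$u^{2}{\left(I,\left(L + 4\right) \left(4 - 7\right) \right)} = \left(\left(-12\right) 11\right)^{2} = \left(-132\right)^{2} = 17424$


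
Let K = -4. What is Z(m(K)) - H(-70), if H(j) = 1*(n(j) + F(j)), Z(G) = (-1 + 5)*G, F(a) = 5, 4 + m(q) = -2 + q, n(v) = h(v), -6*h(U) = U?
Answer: -170/3 ≈ -56.667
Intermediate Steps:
h(U) = -U/6
n(v) = -v/6
m(q) = -6 + q (m(q) = -4 + (-2 + q) = -6 + q)
Z(G) = 4*G
H(j) = 5 - j/6 (H(j) = 1*(-j/6 + 5) = 1*(5 - j/6) = 5 - j/6)
Z(m(K)) - H(-70) = 4*(-6 - 4) - (5 - ⅙*(-70)) = 4*(-10) - (5 + 35/3) = -40 - 1*50/3 = -40 - 50/3 = -170/3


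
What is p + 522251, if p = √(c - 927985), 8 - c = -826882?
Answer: 522251 + I*√101095 ≈ 5.2225e+5 + 317.95*I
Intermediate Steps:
c = 826890 (c = 8 - 1*(-826882) = 8 + 826882 = 826890)
p = I*√101095 (p = √(826890 - 927985) = √(-101095) = I*√101095 ≈ 317.95*I)
p + 522251 = I*√101095 + 522251 = 522251 + I*√101095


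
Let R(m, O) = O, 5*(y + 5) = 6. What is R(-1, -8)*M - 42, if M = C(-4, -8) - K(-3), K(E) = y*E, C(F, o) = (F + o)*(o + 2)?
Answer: -2634/5 ≈ -526.80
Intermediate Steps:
y = -19/5 (y = -5 + (⅕)*6 = -5 + 6/5 = -19/5 ≈ -3.8000)
C(F, o) = (2 + o)*(F + o) (C(F, o) = (F + o)*(2 + o) = (2 + o)*(F + o))
K(E) = -19*E/5
M = 303/5 (M = ((-8)² + 2*(-4) + 2*(-8) - 4*(-8)) - (-19)*(-3)/5 = (64 - 8 - 16 + 32) - 1*57/5 = 72 - 57/5 = 303/5 ≈ 60.600)
R(-1, -8)*M - 42 = -8*303/5 - 42 = -2424/5 - 42 = -2634/5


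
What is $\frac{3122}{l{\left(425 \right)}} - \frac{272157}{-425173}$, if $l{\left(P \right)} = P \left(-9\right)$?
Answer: $- \frac{286389581}{1626286725} \approx -0.1761$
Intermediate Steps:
$l{\left(P \right)} = - 9 P$
$\frac{3122}{l{\left(425 \right)}} - \frac{272157}{-425173} = \frac{3122}{\left(-9\right) 425} - \frac{272157}{-425173} = \frac{3122}{-3825} - - \frac{272157}{425173} = 3122 \left(- \frac{1}{3825}\right) + \frac{272157}{425173} = - \frac{3122}{3825} + \frac{272157}{425173} = - \frac{286389581}{1626286725}$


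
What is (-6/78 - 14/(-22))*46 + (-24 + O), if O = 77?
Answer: 11259/143 ≈ 78.734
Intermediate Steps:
(-6/78 - 14/(-22))*46 + (-24 + O) = (-6/78 - 14/(-22))*46 + (-24 + 77) = (-6*1/78 - 14*(-1/22))*46 + 53 = (-1/13 + 7/11)*46 + 53 = (80/143)*46 + 53 = 3680/143 + 53 = 11259/143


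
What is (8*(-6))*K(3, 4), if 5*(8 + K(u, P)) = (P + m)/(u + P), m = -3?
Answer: 13392/35 ≈ 382.63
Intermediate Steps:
K(u, P) = -8 + (-3 + P)/(5*(P + u)) (K(u, P) = -8 + ((P - 3)/(u + P))/5 = -8 + ((-3 + P)/(P + u))/5 = -8 + (-3 + P)/(5*(P + u)))
(8*(-6))*K(3, 4) = (8*(-6))*((-3 - 40*3 - 39*4)/(5*(4 + 3))) = -48*(-3 - 120 - 156)/(5*7) = -48*(-279)/(5*7) = -48*(-279/35) = 13392/35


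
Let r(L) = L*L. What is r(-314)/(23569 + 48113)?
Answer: 49298/35841 ≈ 1.3755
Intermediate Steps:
r(L) = L²
r(-314)/(23569 + 48113) = (-314)²/(23569 + 48113) = 98596/71682 = 98596*(1/71682) = 49298/35841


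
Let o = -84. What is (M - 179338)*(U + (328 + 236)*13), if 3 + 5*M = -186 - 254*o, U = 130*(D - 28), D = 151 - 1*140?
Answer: -4484531246/5 ≈ -8.9691e+8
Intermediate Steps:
D = 11 (D = 151 - 140 = 11)
U = -2210 (U = 130*(11 - 28) = 130*(-17) = -2210)
M = 21147/5 (M = -3/5 + (-186 - 254*(-84))/5 = -3/5 + (-186 + 21336)/5 = -3/5 + (1/5)*21150 = -3/5 + 4230 = 21147/5 ≈ 4229.4)
(M - 179338)*(U + (328 + 236)*13) = (21147/5 - 179338)*(-2210 + (328 + 236)*13) = -875543*(-2210 + 564*13)/5 = -875543*(-2210 + 7332)/5 = -875543/5*5122 = -4484531246/5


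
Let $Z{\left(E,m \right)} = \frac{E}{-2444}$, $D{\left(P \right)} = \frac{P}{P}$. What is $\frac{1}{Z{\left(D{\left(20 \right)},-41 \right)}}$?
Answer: $-2444$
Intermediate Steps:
$D{\left(P \right)} = 1$
$Z{\left(E,m \right)} = - \frac{E}{2444}$ ($Z{\left(E,m \right)} = E \left(- \frac{1}{2444}\right) = - \frac{E}{2444}$)
$\frac{1}{Z{\left(D{\left(20 \right)},-41 \right)}} = \frac{1}{\left(- \frac{1}{2444}\right) 1} = \frac{1}{- \frac{1}{2444}} = -2444$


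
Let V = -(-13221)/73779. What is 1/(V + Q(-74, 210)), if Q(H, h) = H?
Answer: -24593/1815475 ≈ -0.013546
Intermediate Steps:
V = 4407/24593 (V = -(-13221)/73779 = -1*(-4407/24593) = 4407/24593 ≈ 0.17920)
1/(V + Q(-74, 210)) = 1/(4407/24593 - 74) = 1/(-1815475/24593) = -24593/1815475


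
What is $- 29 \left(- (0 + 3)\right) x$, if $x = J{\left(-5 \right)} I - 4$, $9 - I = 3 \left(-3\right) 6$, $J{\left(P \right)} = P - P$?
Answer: $-348$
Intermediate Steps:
$J{\left(P \right)} = 0$
$I = 63$ ($I = 9 - 3 \left(-3\right) 6 = 9 - \left(-9\right) 6 = 9 - -54 = 9 + 54 = 63$)
$x = -4$ ($x = 0 \cdot 63 - 4 = 0 - 4 = -4$)
$- 29 \left(- (0 + 3)\right) x = - 29 \left(- (0 + 3)\right) \left(-4\right) = - 29 \left(\left(-1\right) 3\right) \left(-4\right) = \left(-29\right) \left(-3\right) \left(-4\right) = 87 \left(-4\right) = -348$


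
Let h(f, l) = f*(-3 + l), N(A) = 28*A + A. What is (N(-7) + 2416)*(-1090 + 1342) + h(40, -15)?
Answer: 556956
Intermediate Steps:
N(A) = 29*A
(N(-7) + 2416)*(-1090 + 1342) + h(40, -15) = (29*(-7) + 2416)*(-1090 + 1342) + 40*(-3 - 15) = (-203 + 2416)*252 + 40*(-18) = 2213*252 - 720 = 557676 - 720 = 556956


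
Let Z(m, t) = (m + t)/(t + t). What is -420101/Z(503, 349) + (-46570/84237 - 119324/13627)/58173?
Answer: -3263491578582102680317/9482283877781034 ≈ -3.4417e+5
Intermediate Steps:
Z(m, t) = (m + t)/(2*t) (Z(m, t) = (m + t)/((2*t)) = (m + t)*(1/(2*t)) = (m + t)/(2*t))
-420101/Z(503, 349) + (-46570/84237 - 119324/13627)/58173 = -420101*698/(503 + 349) + (-46570/84237 - 119324/13627)/58173 = -420101/((1/2)*(1/349)*852) + (-46570*1/84237 - 119324*1/13627)*(1/58173) = -420101/426/349 + (-46570/84237 - 119324/13627)*(1/58173) = -420101*349/426 - 10686105178/1147897599*1/58173 = -146615249/426 - 10686105178/66776647026627 = -3263491578582102680317/9482283877781034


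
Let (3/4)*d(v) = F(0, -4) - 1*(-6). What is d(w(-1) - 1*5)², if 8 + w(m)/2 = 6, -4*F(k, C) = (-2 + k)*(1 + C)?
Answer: 36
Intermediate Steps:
F(k, C) = -(1 + C)*(-2 + k)/4 (F(k, C) = -(-2 + k)*(1 + C)/4 = -(1 + C)*(-2 + k)/4)
w(m) = -4 (w(m) = -16 + 2*6 = -16 + 12 = -4)
d(v) = 6 (d(v) = 4*((½ + (½)*(-4) - ¼*0 - ¼*(-4)*0) - 1*(-6))/3 = 4*((½ - 2 + 0 + 0) + 6)/3 = 4*(-3/2 + 6)/3 = (4/3)*(9/2) = 6)
d(w(-1) - 1*5)² = 6² = 36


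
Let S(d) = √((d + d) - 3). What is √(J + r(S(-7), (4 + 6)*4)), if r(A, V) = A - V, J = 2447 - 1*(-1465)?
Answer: √(3872 + I*√17) ≈ 62.225 + 0.0331*I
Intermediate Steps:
S(d) = √(-3 + 2*d) (S(d) = √(2*d - 3) = √(-3 + 2*d))
J = 3912 (J = 2447 + 1465 = 3912)
√(J + r(S(-7), (4 + 6)*4)) = √(3912 + (√(-3 + 2*(-7)) - (4 + 6)*4)) = √(3912 + (√(-3 - 14) - 10*4)) = √(3912 + (√(-17) - 1*40)) = √(3912 + (I*√17 - 40)) = √(3912 + (-40 + I*√17)) = √(3872 + I*√17)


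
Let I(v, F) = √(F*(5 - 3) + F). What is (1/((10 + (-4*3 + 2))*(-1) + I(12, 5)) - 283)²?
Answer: (4245 - √15)²/225 ≈ 79943.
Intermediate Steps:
I(v, F) = √3*√F (I(v, F) = √(F*2 + F) = √(2*F + F) = √(3*F) = √3*√F)
(1/((10 + (-4*3 + 2))*(-1) + I(12, 5)) - 283)² = (1/((10 + (-4*3 + 2))*(-1) + √3*√5) - 283)² = (1/((10 + (-12 + 2))*(-1) + √15) - 283)² = (1/((10 - 10)*(-1) + √15) - 283)² = (1/(0*(-1) + √15) - 283)² = (1/(0 + √15) - 283)² = (1/(√15) - 283)² = (√15/15 - 283)² = (-283 + √15/15)²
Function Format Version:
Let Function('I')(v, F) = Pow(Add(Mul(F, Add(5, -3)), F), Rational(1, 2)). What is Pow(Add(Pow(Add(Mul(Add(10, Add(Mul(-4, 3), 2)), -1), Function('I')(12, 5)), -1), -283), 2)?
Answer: Mul(Rational(1, 225), Pow(Add(4245, Mul(-1, Pow(15, Rational(1, 2)))), 2)) ≈ 79943.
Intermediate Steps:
Function('I')(v, F) = Mul(Pow(3, Rational(1, 2)), Pow(F, Rational(1, 2))) (Function('I')(v, F) = Pow(Add(Mul(F, 2), F), Rational(1, 2)) = Pow(Add(Mul(2, F), F), Rational(1, 2)) = Pow(Mul(3, F), Rational(1, 2)) = Mul(Pow(3, Rational(1, 2)), Pow(F, Rational(1, 2))))
Pow(Add(Pow(Add(Mul(Add(10, Add(Mul(-4, 3), 2)), -1), Function('I')(12, 5)), -1), -283), 2) = Pow(Add(Pow(Add(Mul(Add(10, Add(Mul(-4, 3), 2)), -1), Mul(Pow(3, Rational(1, 2)), Pow(5, Rational(1, 2)))), -1), -283), 2) = Pow(Add(Pow(Add(Mul(Add(10, Add(-12, 2)), -1), Pow(15, Rational(1, 2))), -1), -283), 2) = Pow(Add(Pow(Add(Mul(Add(10, -10), -1), Pow(15, Rational(1, 2))), -1), -283), 2) = Pow(Add(Pow(Add(Mul(0, -1), Pow(15, Rational(1, 2))), -1), -283), 2) = Pow(Add(Pow(Add(0, Pow(15, Rational(1, 2))), -1), -283), 2) = Pow(Add(Pow(Pow(15, Rational(1, 2)), -1), -283), 2) = Pow(Add(Mul(Rational(1, 15), Pow(15, Rational(1, 2))), -283), 2) = Pow(Add(-283, Mul(Rational(1, 15), Pow(15, Rational(1, 2)))), 2)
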